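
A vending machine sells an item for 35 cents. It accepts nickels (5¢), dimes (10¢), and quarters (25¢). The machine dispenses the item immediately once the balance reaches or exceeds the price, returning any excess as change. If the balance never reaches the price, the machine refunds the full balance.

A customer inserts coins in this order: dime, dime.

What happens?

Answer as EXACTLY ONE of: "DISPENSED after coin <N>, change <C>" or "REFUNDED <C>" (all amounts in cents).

Answer: REFUNDED 20

Derivation:
Price: 35¢
Coin 1 (dime, 10¢): balance = 10¢
Coin 2 (dime, 10¢): balance = 20¢
All coins inserted, balance 20¢ < price 35¢ → REFUND 20¢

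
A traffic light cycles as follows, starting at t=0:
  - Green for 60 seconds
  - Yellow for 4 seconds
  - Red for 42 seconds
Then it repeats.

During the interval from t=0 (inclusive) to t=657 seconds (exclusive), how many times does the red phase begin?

Answer: 6

Derivation:
Cycle = 60+4+42 = 106s
red phase starts at t = k*106 + 64 for k=0,1,2,...
Need k*106+64 < 657 → k < 5.594
k ∈ {0, ..., 5} → 6 starts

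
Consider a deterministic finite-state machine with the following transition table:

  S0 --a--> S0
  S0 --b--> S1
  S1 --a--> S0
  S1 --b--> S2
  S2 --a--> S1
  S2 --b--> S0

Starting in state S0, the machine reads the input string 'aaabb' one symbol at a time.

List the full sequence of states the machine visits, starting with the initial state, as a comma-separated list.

Answer: S0, S0, S0, S0, S1, S2

Derivation:
Start: S0
  read 'a': S0 --a--> S0
  read 'a': S0 --a--> S0
  read 'a': S0 --a--> S0
  read 'b': S0 --b--> S1
  read 'b': S1 --b--> S2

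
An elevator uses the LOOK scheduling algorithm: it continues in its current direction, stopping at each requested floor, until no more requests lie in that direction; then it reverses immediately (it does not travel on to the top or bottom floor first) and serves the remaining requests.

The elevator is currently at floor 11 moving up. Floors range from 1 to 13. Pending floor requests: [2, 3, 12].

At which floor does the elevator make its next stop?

Answer: 12

Derivation:
Current floor: 11, direction: up
Requests above: [12]
Requests below: [2, 3]
Moving up and requests lie above → nearest above is min([12]) = 12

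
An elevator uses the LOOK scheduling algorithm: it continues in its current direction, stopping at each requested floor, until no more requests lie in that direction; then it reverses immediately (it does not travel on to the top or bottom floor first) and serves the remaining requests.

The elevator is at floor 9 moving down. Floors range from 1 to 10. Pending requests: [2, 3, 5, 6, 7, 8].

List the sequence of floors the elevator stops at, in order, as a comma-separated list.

Answer: 8, 7, 6, 5, 3, 2

Derivation:
Current: 9, moving DOWN
Serve below first (descending): [8, 7, 6, 5, 3, 2]
Then reverse, serve above (ascending): []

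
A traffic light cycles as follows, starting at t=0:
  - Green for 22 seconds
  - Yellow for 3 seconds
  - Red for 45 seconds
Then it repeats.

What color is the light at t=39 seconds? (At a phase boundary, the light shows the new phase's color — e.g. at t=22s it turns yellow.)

Answer: red

Derivation:
Cycle length = 22 + 3 + 45 = 70s
t = 39, phase_t = 39 mod 70 = 39
39 >= 25 → RED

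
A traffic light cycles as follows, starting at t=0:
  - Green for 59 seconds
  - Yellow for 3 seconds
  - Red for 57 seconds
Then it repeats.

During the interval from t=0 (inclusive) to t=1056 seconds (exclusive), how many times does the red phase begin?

Answer: 9

Derivation:
Cycle = 59+3+57 = 119s
red phase starts at t = k*119 + 62 for k=0,1,2,...
Need k*119+62 < 1056 → k < 8.353
k ∈ {0, ..., 8} → 9 starts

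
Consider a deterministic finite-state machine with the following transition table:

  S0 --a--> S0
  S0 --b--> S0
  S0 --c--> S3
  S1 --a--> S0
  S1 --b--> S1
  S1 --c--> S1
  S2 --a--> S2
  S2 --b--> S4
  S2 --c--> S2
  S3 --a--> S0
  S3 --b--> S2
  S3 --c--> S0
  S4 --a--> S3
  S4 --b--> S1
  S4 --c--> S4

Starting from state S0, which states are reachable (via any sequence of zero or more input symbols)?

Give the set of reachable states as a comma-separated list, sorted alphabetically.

Answer: S0, S1, S2, S3, S4

Derivation:
BFS from S0:
  visit S0: S0--a-->S0 (seen), S0--b-->S0 (seen), S0--c-->S3 (new)
  visit S3: S3--a-->S0 (seen), S3--b-->S2 (new), S3--c-->S0 (seen)
  visit S2: S2--a-->S2 (seen), S2--b-->S4 (new), S2--c-->S2 (seen)
  visit S4: S4--a-->S3 (seen), S4--b-->S1 (new), S4--c-->S4 (seen)
  visit S1: S1--a-->S0 (seen), S1--b-->S1 (seen), S1--c-->S1 (seen)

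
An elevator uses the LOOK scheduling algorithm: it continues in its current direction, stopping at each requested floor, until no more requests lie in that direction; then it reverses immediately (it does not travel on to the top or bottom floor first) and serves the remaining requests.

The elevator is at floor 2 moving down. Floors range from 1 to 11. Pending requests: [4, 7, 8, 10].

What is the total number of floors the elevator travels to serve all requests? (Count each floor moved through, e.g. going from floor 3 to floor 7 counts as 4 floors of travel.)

Start at floor 2 moving down, LOOK stop order: [4, 7, 8, 10]
  2 → 4: |4-2| = 2, total = 2
  4 → 7: |7-4| = 3, total = 5
  7 → 8: |8-7| = 1, total = 6
  8 → 10: |10-8| = 2, total = 8

Answer: 8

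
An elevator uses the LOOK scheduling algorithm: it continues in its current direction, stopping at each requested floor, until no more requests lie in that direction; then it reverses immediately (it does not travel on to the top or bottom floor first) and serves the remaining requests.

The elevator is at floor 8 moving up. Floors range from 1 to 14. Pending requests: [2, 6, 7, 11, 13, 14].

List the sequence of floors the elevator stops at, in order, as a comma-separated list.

Current: 8, moving UP
Serve above first (ascending): [11, 13, 14]
Then reverse, serve below (descending): [7, 6, 2]

Answer: 11, 13, 14, 7, 6, 2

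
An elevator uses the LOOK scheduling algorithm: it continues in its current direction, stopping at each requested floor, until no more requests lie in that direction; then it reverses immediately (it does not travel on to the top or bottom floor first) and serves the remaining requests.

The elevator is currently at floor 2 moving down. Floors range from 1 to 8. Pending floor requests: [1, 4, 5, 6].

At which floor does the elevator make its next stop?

Current floor: 2, direction: down
Requests above: [4, 5, 6]
Requests below: [1]
Moving down and requests lie below → nearest below is max([1]) = 1

Answer: 1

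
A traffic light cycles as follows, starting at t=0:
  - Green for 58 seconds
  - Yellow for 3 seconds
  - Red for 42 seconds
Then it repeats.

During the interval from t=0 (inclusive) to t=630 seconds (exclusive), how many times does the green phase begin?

Answer: 7

Derivation:
Cycle = 58+3+42 = 103s
green phase starts at t = k*103 + 0 for k=0,1,2,...
Need k*103+0 < 630 → k < 6.117
k ∈ {0, ..., 6} → 7 starts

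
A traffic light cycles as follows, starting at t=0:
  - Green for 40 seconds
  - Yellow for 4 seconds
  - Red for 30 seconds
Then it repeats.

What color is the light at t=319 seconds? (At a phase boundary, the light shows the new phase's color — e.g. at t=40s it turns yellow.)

Answer: green

Derivation:
Cycle length = 40 + 4 + 30 = 74s
t = 319, phase_t = 319 mod 74 = 23
23 < 40 (green end) → GREEN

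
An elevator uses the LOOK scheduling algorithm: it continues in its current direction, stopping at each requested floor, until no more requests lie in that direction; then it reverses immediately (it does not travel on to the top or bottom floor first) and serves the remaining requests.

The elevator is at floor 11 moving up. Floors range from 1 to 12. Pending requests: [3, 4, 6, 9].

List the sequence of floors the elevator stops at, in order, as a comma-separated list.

Current: 11, moving UP
Serve above first (ascending): []
Then reverse, serve below (descending): [9, 6, 4, 3]

Answer: 9, 6, 4, 3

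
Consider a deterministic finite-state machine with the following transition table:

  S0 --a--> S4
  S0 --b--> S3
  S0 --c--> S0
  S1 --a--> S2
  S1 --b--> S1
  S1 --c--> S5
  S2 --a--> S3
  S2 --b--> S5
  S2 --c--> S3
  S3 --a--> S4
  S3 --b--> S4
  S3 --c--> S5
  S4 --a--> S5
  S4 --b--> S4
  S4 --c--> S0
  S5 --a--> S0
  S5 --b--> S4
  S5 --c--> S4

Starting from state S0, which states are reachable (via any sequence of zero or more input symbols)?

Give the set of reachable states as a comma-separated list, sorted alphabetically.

BFS from S0:
  visit S0: S0--a-->S4 (new), S0--b-->S3 (new), S0--c-->S0 (seen)
  visit S4: S4--a-->S5 (new), S4--b-->S4 (seen), S4--c-->S0 (seen)
  visit S3: S3--a-->S4 (seen), S3--b-->S4 (seen), S3--c-->S5 (seen)
  visit S5: S5--a-->S0 (seen), S5--b-->S4 (seen), S5--c-->S4 (seen)

Answer: S0, S3, S4, S5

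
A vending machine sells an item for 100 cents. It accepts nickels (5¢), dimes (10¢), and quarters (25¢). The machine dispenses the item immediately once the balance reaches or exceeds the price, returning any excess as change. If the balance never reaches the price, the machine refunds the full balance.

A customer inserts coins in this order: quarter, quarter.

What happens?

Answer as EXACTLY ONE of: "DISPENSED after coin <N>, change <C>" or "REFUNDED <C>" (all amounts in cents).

Answer: REFUNDED 50

Derivation:
Price: 100¢
Coin 1 (quarter, 25¢): balance = 25¢
Coin 2 (quarter, 25¢): balance = 50¢
All coins inserted, balance 50¢ < price 100¢ → REFUND 50¢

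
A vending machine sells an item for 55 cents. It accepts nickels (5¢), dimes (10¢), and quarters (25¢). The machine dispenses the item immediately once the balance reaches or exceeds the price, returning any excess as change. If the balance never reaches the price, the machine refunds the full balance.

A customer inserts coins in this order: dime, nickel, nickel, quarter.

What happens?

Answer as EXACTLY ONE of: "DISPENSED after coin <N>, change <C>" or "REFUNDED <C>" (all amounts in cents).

Price: 55¢
Coin 1 (dime, 10¢): balance = 10¢
Coin 2 (nickel, 5¢): balance = 15¢
Coin 3 (nickel, 5¢): balance = 20¢
Coin 4 (quarter, 25¢): balance = 45¢
All coins inserted, balance 45¢ < price 55¢ → REFUND 45¢

Answer: REFUNDED 45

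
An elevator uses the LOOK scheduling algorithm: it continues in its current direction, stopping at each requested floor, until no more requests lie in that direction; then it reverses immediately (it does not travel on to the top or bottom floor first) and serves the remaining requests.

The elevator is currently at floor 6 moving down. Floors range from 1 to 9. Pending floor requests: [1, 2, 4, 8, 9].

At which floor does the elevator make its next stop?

Answer: 4

Derivation:
Current floor: 6, direction: down
Requests above: [8, 9]
Requests below: [1, 2, 4]
Moving down and requests lie below → nearest below is max([1, 2, 4]) = 4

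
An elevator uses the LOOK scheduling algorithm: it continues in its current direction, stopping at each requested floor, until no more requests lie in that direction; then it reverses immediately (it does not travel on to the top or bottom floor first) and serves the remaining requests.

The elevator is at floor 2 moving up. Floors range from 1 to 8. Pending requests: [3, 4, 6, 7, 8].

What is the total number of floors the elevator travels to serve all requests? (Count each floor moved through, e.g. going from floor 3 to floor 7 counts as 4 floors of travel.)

Answer: 6

Derivation:
Start at floor 2 moving up, LOOK stop order: [3, 4, 6, 7, 8]
  2 → 3: |3-2| = 1, total = 1
  3 → 4: |4-3| = 1, total = 2
  4 → 6: |6-4| = 2, total = 4
  6 → 7: |7-6| = 1, total = 5
  7 → 8: |8-7| = 1, total = 6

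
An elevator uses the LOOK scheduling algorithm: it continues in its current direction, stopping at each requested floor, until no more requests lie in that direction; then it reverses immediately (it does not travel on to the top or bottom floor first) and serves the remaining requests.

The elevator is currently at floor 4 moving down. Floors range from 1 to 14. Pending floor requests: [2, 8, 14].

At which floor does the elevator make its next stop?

Answer: 2

Derivation:
Current floor: 4, direction: down
Requests above: [8, 14]
Requests below: [2]
Moving down and requests lie below → nearest below is max([2]) = 2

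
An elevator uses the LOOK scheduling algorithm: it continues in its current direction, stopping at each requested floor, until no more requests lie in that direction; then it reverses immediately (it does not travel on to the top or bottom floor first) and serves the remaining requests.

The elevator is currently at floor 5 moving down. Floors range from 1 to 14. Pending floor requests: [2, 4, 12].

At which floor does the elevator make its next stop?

Answer: 4

Derivation:
Current floor: 5, direction: down
Requests above: [12]
Requests below: [2, 4]
Moving down and requests lie below → nearest below is max([2, 4]) = 4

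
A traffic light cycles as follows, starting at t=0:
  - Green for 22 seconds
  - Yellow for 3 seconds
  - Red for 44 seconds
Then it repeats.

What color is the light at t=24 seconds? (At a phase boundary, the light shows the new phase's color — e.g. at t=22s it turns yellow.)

Answer: yellow

Derivation:
Cycle length = 22 + 3 + 44 = 69s
t = 24, phase_t = 24 mod 69 = 24
22 <= 24 < 25 (yellow end) → YELLOW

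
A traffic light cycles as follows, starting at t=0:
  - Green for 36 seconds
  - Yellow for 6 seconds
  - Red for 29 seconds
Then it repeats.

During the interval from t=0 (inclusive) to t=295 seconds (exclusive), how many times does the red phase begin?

Cycle = 36+6+29 = 71s
red phase starts at t = k*71 + 42 for k=0,1,2,...
Need k*71+42 < 295 → k < 3.563
k ∈ {0, ..., 3} → 4 starts

Answer: 4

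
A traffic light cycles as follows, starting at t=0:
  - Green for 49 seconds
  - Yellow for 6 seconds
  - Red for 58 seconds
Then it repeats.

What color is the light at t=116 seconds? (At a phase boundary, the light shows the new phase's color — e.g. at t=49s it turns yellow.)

Answer: green

Derivation:
Cycle length = 49 + 6 + 58 = 113s
t = 116, phase_t = 116 mod 113 = 3
3 < 49 (green end) → GREEN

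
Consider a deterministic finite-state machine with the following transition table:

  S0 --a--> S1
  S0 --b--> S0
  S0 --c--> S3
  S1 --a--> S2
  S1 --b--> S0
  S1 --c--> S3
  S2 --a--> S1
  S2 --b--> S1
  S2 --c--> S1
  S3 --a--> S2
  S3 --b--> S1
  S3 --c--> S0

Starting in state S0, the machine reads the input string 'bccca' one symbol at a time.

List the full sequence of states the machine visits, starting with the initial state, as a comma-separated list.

Answer: S0, S0, S3, S0, S3, S2

Derivation:
Start: S0
  read 'b': S0 --b--> S0
  read 'c': S0 --c--> S3
  read 'c': S3 --c--> S0
  read 'c': S0 --c--> S3
  read 'a': S3 --a--> S2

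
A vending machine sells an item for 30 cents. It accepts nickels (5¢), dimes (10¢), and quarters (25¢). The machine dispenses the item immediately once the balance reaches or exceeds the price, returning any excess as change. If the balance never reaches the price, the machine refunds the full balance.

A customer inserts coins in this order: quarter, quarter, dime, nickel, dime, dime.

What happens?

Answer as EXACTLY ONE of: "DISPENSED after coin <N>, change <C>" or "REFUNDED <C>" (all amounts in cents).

Price: 30¢
Coin 1 (quarter, 25¢): balance = 25¢
Coin 2 (quarter, 25¢): balance = 50¢
  → balance >= price → DISPENSE, change = 50 - 30 = 20¢

Answer: DISPENSED after coin 2, change 20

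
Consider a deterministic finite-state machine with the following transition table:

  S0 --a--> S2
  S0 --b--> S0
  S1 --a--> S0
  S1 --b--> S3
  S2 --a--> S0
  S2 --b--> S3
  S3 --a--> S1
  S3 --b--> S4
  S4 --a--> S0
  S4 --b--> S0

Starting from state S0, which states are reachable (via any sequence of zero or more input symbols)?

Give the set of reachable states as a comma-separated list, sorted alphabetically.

Answer: S0, S1, S2, S3, S4

Derivation:
BFS from S0:
  visit S0: S0--a-->S2 (new), S0--b-->S0 (seen)
  visit S2: S2--a-->S0 (seen), S2--b-->S3 (new)
  visit S3: S3--a-->S1 (new), S3--b-->S4 (new)
  visit S1: S1--a-->S0 (seen), S1--b-->S3 (seen)
  visit S4: S4--a-->S0 (seen), S4--b-->S0 (seen)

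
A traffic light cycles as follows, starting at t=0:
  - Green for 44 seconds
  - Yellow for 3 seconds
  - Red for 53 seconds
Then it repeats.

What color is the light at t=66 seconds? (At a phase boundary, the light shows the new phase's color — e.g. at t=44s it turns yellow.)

Answer: red

Derivation:
Cycle length = 44 + 3 + 53 = 100s
t = 66, phase_t = 66 mod 100 = 66
66 >= 47 → RED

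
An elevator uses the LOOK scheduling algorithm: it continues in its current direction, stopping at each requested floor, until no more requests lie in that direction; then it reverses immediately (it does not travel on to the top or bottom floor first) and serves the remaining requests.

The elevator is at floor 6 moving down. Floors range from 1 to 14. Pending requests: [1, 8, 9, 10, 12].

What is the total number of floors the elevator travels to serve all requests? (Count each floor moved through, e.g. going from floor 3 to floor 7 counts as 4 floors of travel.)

Start at floor 6 moving down, LOOK stop order: [1, 8, 9, 10, 12]
  6 → 1: |1-6| = 5, total = 5
  1 → 8: |8-1| = 7, total = 12
  8 → 9: |9-8| = 1, total = 13
  9 → 10: |10-9| = 1, total = 14
  10 → 12: |12-10| = 2, total = 16

Answer: 16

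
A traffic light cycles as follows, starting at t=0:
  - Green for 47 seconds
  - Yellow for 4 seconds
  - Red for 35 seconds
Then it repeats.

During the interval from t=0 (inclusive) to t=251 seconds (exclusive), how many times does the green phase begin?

Cycle = 47+4+35 = 86s
green phase starts at t = k*86 + 0 for k=0,1,2,...
Need k*86+0 < 251 → k < 2.919
k ∈ {0, ..., 2} → 3 starts

Answer: 3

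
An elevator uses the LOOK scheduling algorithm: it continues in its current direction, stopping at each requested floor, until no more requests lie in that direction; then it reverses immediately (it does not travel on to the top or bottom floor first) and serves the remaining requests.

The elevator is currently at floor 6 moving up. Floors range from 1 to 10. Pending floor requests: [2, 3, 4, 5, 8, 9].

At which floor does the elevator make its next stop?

Current floor: 6, direction: up
Requests above: [8, 9]
Requests below: [2, 3, 4, 5]
Moving up and requests lie above → nearest above is min([8, 9]) = 8

Answer: 8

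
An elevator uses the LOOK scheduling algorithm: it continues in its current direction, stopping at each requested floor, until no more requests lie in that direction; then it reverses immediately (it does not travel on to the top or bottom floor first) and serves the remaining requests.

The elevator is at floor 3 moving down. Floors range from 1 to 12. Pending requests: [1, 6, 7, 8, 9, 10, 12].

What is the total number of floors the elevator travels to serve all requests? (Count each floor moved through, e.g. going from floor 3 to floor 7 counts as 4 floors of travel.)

Answer: 13

Derivation:
Start at floor 3 moving down, LOOK stop order: [1, 6, 7, 8, 9, 10, 12]
  3 → 1: |1-3| = 2, total = 2
  1 → 6: |6-1| = 5, total = 7
  6 → 7: |7-6| = 1, total = 8
  7 → 8: |8-7| = 1, total = 9
  8 → 9: |9-8| = 1, total = 10
  9 → 10: |10-9| = 1, total = 11
  10 → 12: |12-10| = 2, total = 13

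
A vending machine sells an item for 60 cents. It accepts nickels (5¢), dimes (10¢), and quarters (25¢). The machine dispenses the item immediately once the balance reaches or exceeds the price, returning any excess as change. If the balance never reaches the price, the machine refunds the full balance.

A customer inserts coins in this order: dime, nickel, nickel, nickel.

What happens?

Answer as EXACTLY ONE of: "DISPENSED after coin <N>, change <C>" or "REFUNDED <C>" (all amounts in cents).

Answer: REFUNDED 25

Derivation:
Price: 60¢
Coin 1 (dime, 10¢): balance = 10¢
Coin 2 (nickel, 5¢): balance = 15¢
Coin 3 (nickel, 5¢): balance = 20¢
Coin 4 (nickel, 5¢): balance = 25¢
All coins inserted, balance 25¢ < price 60¢ → REFUND 25¢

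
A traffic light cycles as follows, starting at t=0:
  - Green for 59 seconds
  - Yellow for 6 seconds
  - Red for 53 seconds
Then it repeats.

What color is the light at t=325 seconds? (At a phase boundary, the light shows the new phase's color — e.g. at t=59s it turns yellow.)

Cycle length = 59 + 6 + 53 = 118s
t = 325, phase_t = 325 mod 118 = 89
89 >= 65 → RED

Answer: red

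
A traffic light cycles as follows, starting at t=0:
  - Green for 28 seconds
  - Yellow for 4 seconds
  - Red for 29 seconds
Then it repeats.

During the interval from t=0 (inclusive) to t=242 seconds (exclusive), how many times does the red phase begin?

Cycle = 28+4+29 = 61s
red phase starts at t = k*61 + 32 for k=0,1,2,...
Need k*61+32 < 242 → k < 3.443
k ∈ {0, ..., 3} → 4 starts

Answer: 4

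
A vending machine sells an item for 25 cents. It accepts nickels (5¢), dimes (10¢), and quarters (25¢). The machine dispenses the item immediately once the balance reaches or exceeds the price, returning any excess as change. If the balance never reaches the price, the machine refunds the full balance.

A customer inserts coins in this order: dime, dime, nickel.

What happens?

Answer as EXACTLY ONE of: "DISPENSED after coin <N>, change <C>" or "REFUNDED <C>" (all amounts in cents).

Price: 25¢
Coin 1 (dime, 10¢): balance = 10¢
Coin 2 (dime, 10¢): balance = 20¢
Coin 3 (nickel, 5¢): balance = 25¢
  → balance >= price → DISPENSE, change = 25 - 25 = 0¢

Answer: DISPENSED after coin 3, change 0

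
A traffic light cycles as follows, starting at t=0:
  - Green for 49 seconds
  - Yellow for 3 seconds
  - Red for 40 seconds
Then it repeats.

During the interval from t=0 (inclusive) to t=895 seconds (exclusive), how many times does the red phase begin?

Answer: 10

Derivation:
Cycle = 49+3+40 = 92s
red phase starts at t = k*92 + 52 for k=0,1,2,...
Need k*92+52 < 895 → k < 9.163
k ∈ {0, ..., 9} → 10 starts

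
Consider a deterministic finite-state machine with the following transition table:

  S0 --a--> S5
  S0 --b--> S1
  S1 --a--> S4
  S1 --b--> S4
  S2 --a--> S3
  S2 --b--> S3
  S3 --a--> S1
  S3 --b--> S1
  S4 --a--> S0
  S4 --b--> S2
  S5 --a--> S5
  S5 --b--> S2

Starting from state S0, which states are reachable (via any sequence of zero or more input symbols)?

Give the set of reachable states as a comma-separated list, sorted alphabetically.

BFS from S0:
  visit S0: S0--a-->S5 (new), S0--b-->S1 (new)
  visit S5: S5--a-->S5 (seen), S5--b-->S2 (new)
  visit S1: S1--a-->S4 (new), S1--b-->S4 (seen)
  visit S2: S2--a-->S3 (new), S2--b-->S3 (seen)
  visit S4: S4--a-->S0 (seen), S4--b-->S2 (seen)
  visit S3: S3--a-->S1 (seen), S3--b-->S1 (seen)

Answer: S0, S1, S2, S3, S4, S5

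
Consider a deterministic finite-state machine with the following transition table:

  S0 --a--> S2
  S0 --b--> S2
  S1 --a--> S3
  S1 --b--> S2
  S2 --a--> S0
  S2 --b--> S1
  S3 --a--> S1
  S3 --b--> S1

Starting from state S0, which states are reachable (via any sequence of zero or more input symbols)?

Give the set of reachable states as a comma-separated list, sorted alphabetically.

BFS from S0:
  visit S0: S0--a-->S2 (new), S0--b-->S2 (seen)
  visit S2: S2--a-->S0 (seen), S2--b-->S1 (new)
  visit S1: S1--a-->S3 (new), S1--b-->S2 (seen)
  visit S3: S3--a-->S1 (seen), S3--b-->S1 (seen)

Answer: S0, S1, S2, S3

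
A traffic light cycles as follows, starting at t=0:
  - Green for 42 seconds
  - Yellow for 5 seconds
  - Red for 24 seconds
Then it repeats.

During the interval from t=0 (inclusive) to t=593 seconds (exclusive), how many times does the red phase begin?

Cycle = 42+5+24 = 71s
red phase starts at t = k*71 + 47 for k=0,1,2,...
Need k*71+47 < 593 → k < 7.690
k ∈ {0, ..., 7} → 8 starts

Answer: 8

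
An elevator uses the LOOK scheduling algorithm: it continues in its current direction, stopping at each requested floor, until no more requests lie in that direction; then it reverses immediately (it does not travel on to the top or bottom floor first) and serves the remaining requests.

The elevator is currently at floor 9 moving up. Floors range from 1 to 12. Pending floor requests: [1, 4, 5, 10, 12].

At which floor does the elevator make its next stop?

Current floor: 9, direction: up
Requests above: [10, 12]
Requests below: [1, 4, 5]
Moving up and requests lie above → nearest above is min([10, 12]) = 10

Answer: 10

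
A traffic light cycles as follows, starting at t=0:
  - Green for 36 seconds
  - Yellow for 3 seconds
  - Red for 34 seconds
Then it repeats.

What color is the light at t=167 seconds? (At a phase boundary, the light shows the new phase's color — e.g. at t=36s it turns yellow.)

Answer: green

Derivation:
Cycle length = 36 + 3 + 34 = 73s
t = 167, phase_t = 167 mod 73 = 21
21 < 36 (green end) → GREEN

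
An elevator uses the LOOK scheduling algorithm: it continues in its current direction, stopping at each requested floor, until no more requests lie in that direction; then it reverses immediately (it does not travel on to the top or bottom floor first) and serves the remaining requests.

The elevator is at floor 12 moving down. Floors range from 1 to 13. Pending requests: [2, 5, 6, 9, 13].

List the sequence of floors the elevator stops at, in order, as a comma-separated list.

Current: 12, moving DOWN
Serve below first (descending): [9, 6, 5, 2]
Then reverse, serve above (ascending): [13]

Answer: 9, 6, 5, 2, 13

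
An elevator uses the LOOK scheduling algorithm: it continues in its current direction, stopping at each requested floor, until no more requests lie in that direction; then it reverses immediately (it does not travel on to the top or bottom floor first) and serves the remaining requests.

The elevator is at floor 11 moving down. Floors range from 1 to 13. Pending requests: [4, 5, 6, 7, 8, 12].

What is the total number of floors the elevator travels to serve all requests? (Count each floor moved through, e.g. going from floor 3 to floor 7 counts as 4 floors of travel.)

Answer: 15

Derivation:
Start at floor 11 moving down, LOOK stop order: [8, 7, 6, 5, 4, 12]
  11 → 8: |8-11| = 3, total = 3
  8 → 7: |7-8| = 1, total = 4
  7 → 6: |6-7| = 1, total = 5
  6 → 5: |5-6| = 1, total = 6
  5 → 4: |4-5| = 1, total = 7
  4 → 12: |12-4| = 8, total = 15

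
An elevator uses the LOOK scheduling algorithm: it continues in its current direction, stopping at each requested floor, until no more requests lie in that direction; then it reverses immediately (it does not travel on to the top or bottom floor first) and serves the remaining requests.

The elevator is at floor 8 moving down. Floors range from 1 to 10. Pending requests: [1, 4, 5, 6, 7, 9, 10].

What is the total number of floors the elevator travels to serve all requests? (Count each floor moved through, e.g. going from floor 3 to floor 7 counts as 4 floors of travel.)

Answer: 16

Derivation:
Start at floor 8 moving down, LOOK stop order: [7, 6, 5, 4, 1, 9, 10]
  8 → 7: |7-8| = 1, total = 1
  7 → 6: |6-7| = 1, total = 2
  6 → 5: |5-6| = 1, total = 3
  5 → 4: |4-5| = 1, total = 4
  4 → 1: |1-4| = 3, total = 7
  1 → 9: |9-1| = 8, total = 15
  9 → 10: |10-9| = 1, total = 16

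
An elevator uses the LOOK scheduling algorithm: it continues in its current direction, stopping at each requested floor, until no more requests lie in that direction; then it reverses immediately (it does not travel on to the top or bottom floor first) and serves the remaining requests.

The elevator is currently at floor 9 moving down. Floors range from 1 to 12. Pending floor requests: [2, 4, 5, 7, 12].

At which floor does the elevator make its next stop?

Current floor: 9, direction: down
Requests above: [12]
Requests below: [2, 4, 5, 7]
Moving down and requests lie below → nearest below is max([2, 4, 5, 7]) = 7

Answer: 7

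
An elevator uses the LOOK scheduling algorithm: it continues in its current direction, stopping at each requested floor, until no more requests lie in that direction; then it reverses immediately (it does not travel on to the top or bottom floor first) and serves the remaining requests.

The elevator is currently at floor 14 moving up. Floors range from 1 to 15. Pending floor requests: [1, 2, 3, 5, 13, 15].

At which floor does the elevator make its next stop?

Answer: 15

Derivation:
Current floor: 14, direction: up
Requests above: [15]
Requests below: [1, 2, 3, 5, 13]
Moving up and requests lie above → nearest above is min([15]) = 15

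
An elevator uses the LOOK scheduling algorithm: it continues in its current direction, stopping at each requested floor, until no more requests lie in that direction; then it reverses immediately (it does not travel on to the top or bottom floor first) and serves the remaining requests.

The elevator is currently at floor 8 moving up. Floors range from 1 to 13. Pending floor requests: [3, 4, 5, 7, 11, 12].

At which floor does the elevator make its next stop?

Current floor: 8, direction: up
Requests above: [11, 12]
Requests below: [3, 4, 5, 7]
Moving up and requests lie above → nearest above is min([11, 12]) = 11

Answer: 11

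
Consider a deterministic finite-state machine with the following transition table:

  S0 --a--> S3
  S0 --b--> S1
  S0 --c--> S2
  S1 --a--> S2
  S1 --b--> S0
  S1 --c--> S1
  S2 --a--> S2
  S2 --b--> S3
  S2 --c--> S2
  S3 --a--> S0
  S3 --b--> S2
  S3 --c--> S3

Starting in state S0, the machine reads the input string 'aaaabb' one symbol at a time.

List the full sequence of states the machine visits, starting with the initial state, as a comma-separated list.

Start: S0
  read 'a': S0 --a--> S3
  read 'a': S3 --a--> S0
  read 'a': S0 --a--> S3
  read 'a': S3 --a--> S0
  read 'b': S0 --b--> S1
  read 'b': S1 --b--> S0

Answer: S0, S3, S0, S3, S0, S1, S0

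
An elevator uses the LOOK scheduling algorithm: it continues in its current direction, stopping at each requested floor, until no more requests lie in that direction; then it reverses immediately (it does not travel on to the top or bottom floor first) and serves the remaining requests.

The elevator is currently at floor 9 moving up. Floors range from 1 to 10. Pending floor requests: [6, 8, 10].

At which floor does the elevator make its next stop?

Answer: 10

Derivation:
Current floor: 9, direction: up
Requests above: [10]
Requests below: [6, 8]
Moving up and requests lie above → nearest above is min([10]) = 10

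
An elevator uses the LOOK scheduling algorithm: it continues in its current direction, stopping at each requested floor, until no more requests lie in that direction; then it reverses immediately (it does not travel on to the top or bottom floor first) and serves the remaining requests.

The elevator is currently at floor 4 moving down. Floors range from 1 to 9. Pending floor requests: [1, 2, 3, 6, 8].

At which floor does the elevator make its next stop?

Current floor: 4, direction: down
Requests above: [6, 8]
Requests below: [1, 2, 3]
Moving down and requests lie below → nearest below is max([1, 2, 3]) = 3

Answer: 3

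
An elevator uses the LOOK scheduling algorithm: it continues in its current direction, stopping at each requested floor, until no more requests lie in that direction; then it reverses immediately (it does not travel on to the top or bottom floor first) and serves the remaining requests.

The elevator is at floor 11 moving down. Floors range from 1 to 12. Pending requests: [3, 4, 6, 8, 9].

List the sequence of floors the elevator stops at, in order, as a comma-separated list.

Current: 11, moving DOWN
Serve below first (descending): [9, 8, 6, 4, 3]
Then reverse, serve above (ascending): []

Answer: 9, 8, 6, 4, 3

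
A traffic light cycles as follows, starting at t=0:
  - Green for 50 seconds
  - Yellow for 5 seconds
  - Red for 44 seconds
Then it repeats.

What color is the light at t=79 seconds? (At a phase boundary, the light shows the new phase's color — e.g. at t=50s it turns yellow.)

Answer: red

Derivation:
Cycle length = 50 + 5 + 44 = 99s
t = 79, phase_t = 79 mod 99 = 79
79 >= 55 → RED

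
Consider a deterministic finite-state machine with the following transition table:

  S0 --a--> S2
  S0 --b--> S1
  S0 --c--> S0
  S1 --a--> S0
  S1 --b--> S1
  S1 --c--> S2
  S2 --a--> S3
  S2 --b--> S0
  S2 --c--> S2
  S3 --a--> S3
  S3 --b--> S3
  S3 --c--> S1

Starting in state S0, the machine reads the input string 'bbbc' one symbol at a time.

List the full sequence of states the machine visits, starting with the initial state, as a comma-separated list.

Start: S0
  read 'b': S0 --b--> S1
  read 'b': S1 --b--> S1
  read 'b': S1 --b--> S1
  read 'c': S1 --c--> S2

Answer: S0, S1, S1, S1, S2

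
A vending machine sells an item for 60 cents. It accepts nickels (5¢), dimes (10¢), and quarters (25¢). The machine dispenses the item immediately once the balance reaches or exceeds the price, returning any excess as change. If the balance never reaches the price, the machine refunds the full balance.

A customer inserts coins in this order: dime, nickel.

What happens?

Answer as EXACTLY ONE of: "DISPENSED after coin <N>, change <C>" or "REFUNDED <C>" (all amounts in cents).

Price: 60¢
Coin 1 (dime, 10¢): balance = 10¢
Coin 2 (nickel, 5¢): balance = 15¢
All coins inserted, balance 15¢ < price 60¢ → REFUND 15¢

Answer: REFUNDED 15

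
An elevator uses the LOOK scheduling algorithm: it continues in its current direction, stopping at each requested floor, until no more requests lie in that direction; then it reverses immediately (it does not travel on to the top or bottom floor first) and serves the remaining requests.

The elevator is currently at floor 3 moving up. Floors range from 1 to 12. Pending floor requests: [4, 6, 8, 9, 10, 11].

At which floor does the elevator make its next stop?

Answer: 4

Derivation:
Current floor: 3, direction: up
Requests above: [4, 6, 8, 9, 10, 11]
Requests below: []
Moving up and requests lie above → nearest above is min([4, 6, 8, 9, 10, 11]) = 4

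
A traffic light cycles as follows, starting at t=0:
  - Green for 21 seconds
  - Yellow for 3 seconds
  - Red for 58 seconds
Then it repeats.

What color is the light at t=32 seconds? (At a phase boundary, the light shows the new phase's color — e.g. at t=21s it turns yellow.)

Answer: red

Derivation:
Cycle length = 21 + 3 + 58 = 82s
t = 32, phase_t = 32 mod 82 = 32
32 >= 24 → RED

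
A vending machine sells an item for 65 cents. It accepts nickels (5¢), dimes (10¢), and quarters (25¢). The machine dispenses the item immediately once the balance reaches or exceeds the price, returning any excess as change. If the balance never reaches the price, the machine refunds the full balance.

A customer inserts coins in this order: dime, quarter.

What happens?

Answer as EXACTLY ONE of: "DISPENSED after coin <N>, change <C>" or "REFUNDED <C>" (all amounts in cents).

Price: 65¢
Coin 1 (dime, 10¢): balance = 10¢
Coin 2 (quarter, 25¢): balance = 35¢
All coins inserted, balance 35¢ < price 65¢ → REFUND 35¢

Answer: REFUNDED 35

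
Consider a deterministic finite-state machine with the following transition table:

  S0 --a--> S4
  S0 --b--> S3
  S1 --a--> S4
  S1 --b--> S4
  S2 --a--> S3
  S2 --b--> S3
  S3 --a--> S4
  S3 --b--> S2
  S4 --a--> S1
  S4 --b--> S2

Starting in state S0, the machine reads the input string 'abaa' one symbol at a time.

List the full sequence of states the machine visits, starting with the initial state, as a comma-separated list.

Start: S0
  read 'a': S0 --a--> S4
  read 'b': S4 --b--> S2
  read 'a': S2 --a--> S3
  read 'a': S3 --a--> S4

Answer: S0, S4, S2, S3, S4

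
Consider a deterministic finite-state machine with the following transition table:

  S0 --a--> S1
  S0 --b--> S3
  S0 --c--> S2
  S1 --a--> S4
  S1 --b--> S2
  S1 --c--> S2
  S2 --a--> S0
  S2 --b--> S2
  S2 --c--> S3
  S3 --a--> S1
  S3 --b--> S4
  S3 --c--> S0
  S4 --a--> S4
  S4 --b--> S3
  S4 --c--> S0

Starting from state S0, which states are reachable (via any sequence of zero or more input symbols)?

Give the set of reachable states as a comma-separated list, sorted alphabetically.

Answer: S0, S1, S2, S3, S4

Derivation:
BFS from S0:
  visit S0: S0--a-->S1 (new), S0--b-->S3 (new), S0--c-->S2 (new)
  visit S1: S1--a-->S4 (new), S1--b-->S2 (seen), S1--c-->S2 (seen)
  visit S3: S3--a-->S1 (seen), S3--b-->S4 (seen), S3--c-->S0 (seen)
  visit S2: S2--a-->S0 (seen), S2--b-->S2 (seen), S2--c-->S3 (seen)
  visit S4: S4--a-->S4 (seen), S4--b-->S3 (seen), S4--c-->S0 (seen)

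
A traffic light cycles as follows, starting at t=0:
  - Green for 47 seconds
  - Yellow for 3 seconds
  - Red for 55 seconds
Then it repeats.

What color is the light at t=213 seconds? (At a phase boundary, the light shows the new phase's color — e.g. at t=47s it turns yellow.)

Answer: green

Derivation:
Cycle length = 47 + 3 + 55 = 105s
t = 213, phase_t = 213 mod 105 = 3
3 < 47 (green end) → GREEN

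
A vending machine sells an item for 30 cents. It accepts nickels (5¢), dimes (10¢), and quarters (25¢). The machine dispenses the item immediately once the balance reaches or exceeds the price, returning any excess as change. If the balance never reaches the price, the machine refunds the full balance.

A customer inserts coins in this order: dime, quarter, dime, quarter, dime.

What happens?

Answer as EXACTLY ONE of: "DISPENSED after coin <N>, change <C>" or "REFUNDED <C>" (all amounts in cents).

Price: 30¢
Coin 1 (dime, 10¢): balance = 10¢
Coin 2 (quarter, 25¢): balance = 35¢
  → balance >= price → DISPENSE, change = 35 - 30 = 5¢

Answer: DISPENSED after coin 2, change 5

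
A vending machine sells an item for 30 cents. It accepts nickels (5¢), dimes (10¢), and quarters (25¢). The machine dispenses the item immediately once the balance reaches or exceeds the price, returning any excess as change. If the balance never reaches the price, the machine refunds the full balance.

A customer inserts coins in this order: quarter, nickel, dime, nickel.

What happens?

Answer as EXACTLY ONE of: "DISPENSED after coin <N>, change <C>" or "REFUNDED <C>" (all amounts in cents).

Answer: DISPENSED after coin 2, change 0

Derivation:
Price: 30¢
Coin 1 (quarter, 25¢): balance = 25¢
Coin 2 (nickel, 5¢): balance = 30¢
  → balance >= price → DISPENSE, change = 30 - 30 = 0¢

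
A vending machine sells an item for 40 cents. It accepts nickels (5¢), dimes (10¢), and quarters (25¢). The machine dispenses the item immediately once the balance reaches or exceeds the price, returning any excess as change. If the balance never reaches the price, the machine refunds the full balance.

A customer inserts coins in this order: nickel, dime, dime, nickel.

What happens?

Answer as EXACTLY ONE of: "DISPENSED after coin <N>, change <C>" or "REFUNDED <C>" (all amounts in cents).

Answer: REFUNDED 30

Derivation:
Price: 40¢
Coin 1 (nickel, 5¢): balance = 5¢
Coin 2 (dime, 10¢): balance = 15¢
Coin 3 (dime, 10¢): balance = 25¢
Coin 4 (nickel, 5¢): balance = 30¢
All coins inserted, balance 30¢ < price 40¢ → REFUND 30¢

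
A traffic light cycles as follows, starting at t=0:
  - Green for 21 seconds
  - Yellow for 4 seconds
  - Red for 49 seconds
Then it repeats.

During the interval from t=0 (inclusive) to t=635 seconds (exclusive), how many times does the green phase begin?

Answer: 9

Derivation:
Cycle = 21+4+49 = 74s
green phase starts at t = k*74 + 0 for k=0,1,2,...
Need k*74+0 < 635 → k < 8.581
k ∈ {0, ..., 8} → 9 starts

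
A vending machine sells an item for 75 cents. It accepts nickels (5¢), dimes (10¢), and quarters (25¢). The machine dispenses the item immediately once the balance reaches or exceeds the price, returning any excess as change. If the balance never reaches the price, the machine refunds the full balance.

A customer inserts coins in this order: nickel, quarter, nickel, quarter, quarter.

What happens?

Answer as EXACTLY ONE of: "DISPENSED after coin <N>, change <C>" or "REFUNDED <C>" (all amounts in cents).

Price: 75¢
Coin 1 (nickel, 5¢): balance = 5¢
Coin 2 (quarter, 25¢): balance = 30¢
Coin 3 (nickel, 5¢): balance = 35¢
Coin 4 (quarter, 25¢): balance = 60¢
Coin 5 (quarter, 25¢): balance = 85¢
  → balance >= price → DISPENSE, change = 85 - 75 = 10¢

Answer: DISPENSED after coin 5, change 10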